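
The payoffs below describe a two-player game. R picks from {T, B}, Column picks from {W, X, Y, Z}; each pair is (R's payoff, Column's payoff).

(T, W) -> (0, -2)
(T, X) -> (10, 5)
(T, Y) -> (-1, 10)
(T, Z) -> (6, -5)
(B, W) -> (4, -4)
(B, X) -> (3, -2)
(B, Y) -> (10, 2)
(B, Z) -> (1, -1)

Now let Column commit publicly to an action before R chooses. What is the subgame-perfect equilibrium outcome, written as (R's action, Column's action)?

Work backward from R's decision.
- W: R compares 0, 4 and picks B; Column would get -4.
- X: R compares 10, 3 and picks T; Column would get 5.
- Y: R compares -1, 10 and picks B; Column would get 2.
- Z: R compares 6, 1 and picks T; Column would get -5.
Among -4, 5, 2, -5, the best is 5 at X. Subgame-perfect outcome: (T, X) with payoffs (10, 5).

(T, X)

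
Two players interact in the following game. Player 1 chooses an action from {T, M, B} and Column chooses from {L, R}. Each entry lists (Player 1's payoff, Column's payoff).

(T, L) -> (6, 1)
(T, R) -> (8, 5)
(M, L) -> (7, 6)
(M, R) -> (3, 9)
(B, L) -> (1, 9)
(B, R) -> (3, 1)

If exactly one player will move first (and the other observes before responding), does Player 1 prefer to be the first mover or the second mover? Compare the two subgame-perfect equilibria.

If Player 1 leads: Column's best replies are T→R, M→R, B→L; Player 1's induced payoffs 8, 3, 1; outcome (T, R), payoffs (8, 5).
If Column leads: Player 1's best replies are L→M, R→T; Column's induced payoffs 6, 5; outcome (M, L), payoffs (7, 6).
Player 1 gets 8 moving first and 7 moving second, so Player 1 prefers to move first.

first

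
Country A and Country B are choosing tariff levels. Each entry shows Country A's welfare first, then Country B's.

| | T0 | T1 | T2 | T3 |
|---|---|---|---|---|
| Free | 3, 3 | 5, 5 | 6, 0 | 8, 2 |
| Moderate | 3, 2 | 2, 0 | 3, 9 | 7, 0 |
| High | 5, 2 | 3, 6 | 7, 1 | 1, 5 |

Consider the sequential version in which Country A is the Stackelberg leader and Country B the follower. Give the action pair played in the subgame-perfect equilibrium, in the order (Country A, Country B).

(Free, T1)

Work backward from Country B's decision.
- Free: Country B compares 3, 5, 0, 2 and picks T1; Country A would get 5.
- Moderate: Country B compares 2, 0, 9, 0 and picks T2; Country A would get 3.
- High: Country B compares 2, 6, 1, 5 and picks T1; Country A would get 3.
Country A's induced payoffs are 5, 3, 3, so Country A commits to Free. Subgame-perfect outcome: (Free, T1) with payoffs (5, 5).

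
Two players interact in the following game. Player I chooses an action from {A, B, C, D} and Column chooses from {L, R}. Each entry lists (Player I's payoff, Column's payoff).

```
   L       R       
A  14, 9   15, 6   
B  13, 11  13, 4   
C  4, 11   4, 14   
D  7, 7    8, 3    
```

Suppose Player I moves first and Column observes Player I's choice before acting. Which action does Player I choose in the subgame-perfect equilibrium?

Column best-responds to each possible Player I move:
- A: Column compares 9, 6 and picks L; Player I would get 14.
- B: Column compares 11, 4 and picks L; Player I would get 13.
- C: Column compares 11, 14 and picks R; Player I would get 4.
- D: Column compares 7, 3 and picks L; Player I would get 7.
Player I's induced payoffs are 14, 13, 4, 7, so Player I commits to A. Subgame-perfect outcome: (A, L) with payoffs (14, 9).

A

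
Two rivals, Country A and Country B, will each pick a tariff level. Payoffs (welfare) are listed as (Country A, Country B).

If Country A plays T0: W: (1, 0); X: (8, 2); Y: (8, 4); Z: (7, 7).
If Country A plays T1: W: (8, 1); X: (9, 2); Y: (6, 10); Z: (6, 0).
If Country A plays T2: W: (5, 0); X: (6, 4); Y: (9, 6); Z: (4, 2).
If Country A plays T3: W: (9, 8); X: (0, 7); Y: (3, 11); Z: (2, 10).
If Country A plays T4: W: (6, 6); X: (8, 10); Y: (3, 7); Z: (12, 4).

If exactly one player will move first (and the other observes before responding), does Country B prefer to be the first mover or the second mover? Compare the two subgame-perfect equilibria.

first

If Country A leads: Country B's best replies are T0→Z, T1→Y, T2→Y, T3→Y, T4→X; Country A's induced payoffs 7, 6, 9, 3, 8; outcome (T2, Y), payoffs (9, 6).
If Country B leads: Country A's best replies are W→T3, X→T1, Y→T2, Z→T4; Country B's induced payoffs 8, 2, 6, 4; outcome (T3, W), payoffs (9, 8).
Country B gets 8 moving first and 6 moving second, so Country B prefers to move first.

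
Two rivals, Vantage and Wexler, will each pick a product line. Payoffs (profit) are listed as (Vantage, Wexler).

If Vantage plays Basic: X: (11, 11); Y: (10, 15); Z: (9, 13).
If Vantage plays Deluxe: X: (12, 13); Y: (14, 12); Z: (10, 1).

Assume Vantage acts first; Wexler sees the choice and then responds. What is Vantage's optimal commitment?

Wexler best-responds to each possible Vantage move:
- Basic → Wexler plays Y (best of 11, 15, 13); Vantage gets 10.
- Deluxe → Wexler plays X (best of 13, 12, 1); Vantage gets 12.
Among 10, 12, the best is 12 at Deluxe. Subgame-perfect outcome: (Deluxe, X) with payoffs (12, 13).

Deluxe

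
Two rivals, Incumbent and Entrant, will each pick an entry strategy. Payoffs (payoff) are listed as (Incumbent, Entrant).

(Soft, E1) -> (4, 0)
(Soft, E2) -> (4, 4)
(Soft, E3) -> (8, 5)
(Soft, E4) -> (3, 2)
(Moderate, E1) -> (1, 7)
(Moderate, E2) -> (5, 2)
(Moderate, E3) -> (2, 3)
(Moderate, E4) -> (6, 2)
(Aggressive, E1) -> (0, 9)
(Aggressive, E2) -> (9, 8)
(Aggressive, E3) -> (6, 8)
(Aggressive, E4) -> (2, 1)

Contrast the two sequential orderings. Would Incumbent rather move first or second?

second

If Incumbent leads: Entrant's best replies are Soft→E3, Moderate→E1, Aggressive→E1; Incumbent's induced payoffs 8, 1, 0; outcome (Soft, E3), payoffs (8, 5).
If Entrant leads: Incumbent's best replies are E1→Soft, E2→Aggressive, E3→Soft, E4→Moderate; Entrant's induced payoffs 0, 8, 5, 2; outcome (Aggressive, E2), payoffs (9, 8).
Incumbent gets 8 moving first and 9 moving second, so Incumbent prefers to move second.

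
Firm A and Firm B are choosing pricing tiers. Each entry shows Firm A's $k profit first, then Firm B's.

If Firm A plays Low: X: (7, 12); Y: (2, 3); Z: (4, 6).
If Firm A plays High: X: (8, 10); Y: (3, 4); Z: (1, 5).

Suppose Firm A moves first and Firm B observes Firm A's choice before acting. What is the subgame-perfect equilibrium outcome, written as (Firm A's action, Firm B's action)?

Work backward from Firm B's decision.
- Low: Firm B compares 12, 3, 6 and picks X; Firm A would get 7.
- High: Firm B compares 10, 4, 5 and picks X; Firm A would get 8.
Firm A's induced payoffs are 7, 8, so Firm A commits to High. Subgame-perfect outcome: (High, X) with payoffs (8, 10).

(High, X)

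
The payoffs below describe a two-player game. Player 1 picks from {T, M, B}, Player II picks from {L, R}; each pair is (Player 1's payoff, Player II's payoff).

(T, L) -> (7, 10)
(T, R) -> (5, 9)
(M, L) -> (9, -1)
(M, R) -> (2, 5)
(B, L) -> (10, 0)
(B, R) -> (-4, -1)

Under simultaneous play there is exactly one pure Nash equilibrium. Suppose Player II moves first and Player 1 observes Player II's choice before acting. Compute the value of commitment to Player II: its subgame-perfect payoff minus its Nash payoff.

9

Solve by backward induction (Player II leads).
- L → Player 1 plays B (best of 7, 9, 10); Player II gets 0.
- R → Player 1 plays T (best of 5, 2, -4); Player II gets 9.
Among 0, 9, the best is 9 at R. Subgame-perfect outcome: (T, R) with payoffs (5, 9).
For the simultaneous game, intersect best replies.
Player 1's best replies: L→B; R→T.
Player II's best replies: T→L; M→R; B→L.
The unique mutual best reply is (B, L), giving (10, 0).
Player II's commitment gain: 9 − 0 = 9.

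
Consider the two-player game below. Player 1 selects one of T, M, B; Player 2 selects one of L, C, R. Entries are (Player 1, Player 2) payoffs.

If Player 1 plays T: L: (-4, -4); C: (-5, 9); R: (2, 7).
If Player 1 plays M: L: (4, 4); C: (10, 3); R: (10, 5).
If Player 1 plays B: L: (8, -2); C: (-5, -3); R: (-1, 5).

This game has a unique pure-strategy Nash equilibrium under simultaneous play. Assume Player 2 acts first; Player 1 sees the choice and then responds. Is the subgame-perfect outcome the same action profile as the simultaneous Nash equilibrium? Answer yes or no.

yes

Backward induction with Player 2 moving first.
- L: BR = B, leader payoff -2.
- C: BR = M, leader payoff 3.
- R: BR = M, leader payoff 5.
Player 2's induced payoffs are -2, 3, 5, so Player 2 commits to R. Subgame-perfect outcome: (M, R) with payoffs (10, 5).
Under simultaneous play:
Player 1's best replies: L→B; C→M; R→M.
Player 2's best replies: T→C; M→R; B→R.
Only (M, R) has each player best-responding; Nash payoffs (10, 5).
Sequential outcome (M, R) coincides with the Nash profile (M, R).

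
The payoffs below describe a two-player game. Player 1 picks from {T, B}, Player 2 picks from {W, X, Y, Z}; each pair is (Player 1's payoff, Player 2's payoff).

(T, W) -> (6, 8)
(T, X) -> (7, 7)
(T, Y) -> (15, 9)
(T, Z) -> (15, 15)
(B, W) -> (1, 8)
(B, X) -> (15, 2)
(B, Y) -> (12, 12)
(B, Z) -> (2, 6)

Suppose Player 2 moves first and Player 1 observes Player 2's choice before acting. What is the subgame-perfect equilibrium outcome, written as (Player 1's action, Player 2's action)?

(T, Z)

Backward induction with Player 2 moving first.
- W → Player 1 plays T (best of 6, 1); Player 2 gets 8.
- X → Player 1 plays B (best of 7, 15); Player 2 gets 2.
- Y → Player 1 plays T (best of 15, 12); Player 2 gets 9.
- Z → Player 1 plays T (best of 15, 2); Player 2 gets 15.
Player 2's induced payoffs are 8, 2, 9, 15, so Player 2 commits to Z. Subgame-perfect outcome: (T, Z) with payoffs (15, 15).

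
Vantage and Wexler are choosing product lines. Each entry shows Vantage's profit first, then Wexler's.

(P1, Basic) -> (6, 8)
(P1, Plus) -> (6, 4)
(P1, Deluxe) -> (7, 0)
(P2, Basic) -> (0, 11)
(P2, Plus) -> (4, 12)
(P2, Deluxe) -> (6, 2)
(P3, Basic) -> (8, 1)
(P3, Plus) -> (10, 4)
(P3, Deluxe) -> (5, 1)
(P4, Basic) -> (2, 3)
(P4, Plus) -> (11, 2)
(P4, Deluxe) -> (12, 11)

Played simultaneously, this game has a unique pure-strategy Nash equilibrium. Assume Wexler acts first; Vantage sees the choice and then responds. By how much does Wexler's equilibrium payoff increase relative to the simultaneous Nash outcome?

0

Work backward from Vantage's decision.
- Basic: Vantage compares 6, 0, 8, 2 and picks P3; Wexler would get 1.
- Plus: Vantage compares 6, 4, 10, 11 and picks P4; Wexler would get 2.
- Deluxe: Vantage compares 7, 6, 5, 12 and picks P4; Wexler would get 11.
Wexler's induced payoffs are 1, 2, 11, so Wexler commits to Deluxe. Subgame-perfect outcome: (P4, Deluxe) with payoffs (12, 11).
Now find the simultaneous Nash equilibrium.
Vantage's best replies: Basic→P3; Plus→P4; Deluxe→P4.
Wexler's best replies: P1→Basic; P2→Plus; P3→Plus; P4→Deluxe.
The unique mutual best reply is (P4, Deluxe), giving (12, 11).
Wexler's commitment gain: 11 − 11 = 0.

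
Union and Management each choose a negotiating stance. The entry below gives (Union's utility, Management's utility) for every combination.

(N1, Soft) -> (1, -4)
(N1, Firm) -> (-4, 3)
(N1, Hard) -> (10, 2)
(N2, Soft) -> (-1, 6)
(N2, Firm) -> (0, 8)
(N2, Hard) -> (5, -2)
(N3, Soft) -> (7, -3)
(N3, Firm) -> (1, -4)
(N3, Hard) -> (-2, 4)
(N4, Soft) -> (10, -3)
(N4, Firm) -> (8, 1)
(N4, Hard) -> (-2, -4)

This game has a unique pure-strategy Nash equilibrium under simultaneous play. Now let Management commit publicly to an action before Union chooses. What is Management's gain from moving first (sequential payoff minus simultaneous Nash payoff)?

1

Union best-responds to each possible Management move:
- Soft: Union compares 1, -1, 7, 10 and picks N4; Management would get -3.
- Firm: Union compares -4, 0, 1, 8 and picks N4; Management would get 1.
- Hard: Union compares 10, 5, -2, -2 and picks N1; Management would get 2.
Maximizing over -3, 1, 2, Management chooses Hard. Subgame-perfect outcome: (N1, Hard) with payoffs (10, 2).
Now find the simultaneous Nash equilibrium.
Union's best replies: Soft→N4; Firm→N4; Hard→N1.
Management's best replies: N1→Firm; N2→Firm; N3→Hard; N4→Firm.
Only (N4, Firm) has each player best-responding; Nash payoffs (8, 1).
Management's commitment gain: 2 − 1 = 1.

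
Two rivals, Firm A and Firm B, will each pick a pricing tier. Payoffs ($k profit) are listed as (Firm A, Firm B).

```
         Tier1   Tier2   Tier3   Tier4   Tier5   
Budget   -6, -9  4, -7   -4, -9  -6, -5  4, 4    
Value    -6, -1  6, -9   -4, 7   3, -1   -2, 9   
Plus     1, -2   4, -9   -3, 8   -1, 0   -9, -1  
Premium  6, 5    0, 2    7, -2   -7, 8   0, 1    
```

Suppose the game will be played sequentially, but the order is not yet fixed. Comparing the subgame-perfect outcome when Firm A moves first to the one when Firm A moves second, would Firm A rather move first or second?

If Firm A leads: Firm B's best replies are Budget→Tier5, Value→Tier5, Plus→Tier3, Premium→Tier4; Firm A's induced payoffs 4, -2, -3, -7; outcome (Budget, Tier5), payoffs (4, 4).
If Firm B leads: Firm A's best replies are Tier1→Premium, Tier2→Value, Tier3→Premium, Tier4→Value, Tier5→Budget; Firm B's induced payoffs 5, -9, -2, -1, 4; outcome (Premium, Tier1), payoffs (6, 5).
Firm A gets 4 moving first and 6 moving second, so Firm A prefers to move second.

second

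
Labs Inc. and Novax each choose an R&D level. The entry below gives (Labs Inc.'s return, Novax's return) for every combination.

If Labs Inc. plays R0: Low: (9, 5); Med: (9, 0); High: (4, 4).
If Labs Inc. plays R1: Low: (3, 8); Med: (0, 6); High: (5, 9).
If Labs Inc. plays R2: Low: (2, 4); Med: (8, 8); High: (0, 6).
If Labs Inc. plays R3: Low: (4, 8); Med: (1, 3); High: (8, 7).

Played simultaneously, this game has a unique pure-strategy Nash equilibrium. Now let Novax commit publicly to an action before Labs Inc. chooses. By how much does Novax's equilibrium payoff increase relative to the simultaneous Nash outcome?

2

Solve by backward induction (Novax leads).
- Low: BR = R0, leader payoff 5.
- Med: BR = R0, leader payoff 0.
- High: BR = R3, leader payoff 7.
Novax's induced payoffs are 5, 0, 7, so Novax commits to High. Subgame-perfect outcome: (R3, High) with payoffs (8, 7).
For the simultaneous game, intersect best replies.
Labs Inc.'s best replies: Low→R0; Med→R0; High→R3.
Novax's best replies: R0→Low; R1→High; R2→Med; R3→Low.
Only (R0, Low) has each player best-responding; Nash payoffs (9, 5).
Novax's commitment gain: 7 − 5 = 2.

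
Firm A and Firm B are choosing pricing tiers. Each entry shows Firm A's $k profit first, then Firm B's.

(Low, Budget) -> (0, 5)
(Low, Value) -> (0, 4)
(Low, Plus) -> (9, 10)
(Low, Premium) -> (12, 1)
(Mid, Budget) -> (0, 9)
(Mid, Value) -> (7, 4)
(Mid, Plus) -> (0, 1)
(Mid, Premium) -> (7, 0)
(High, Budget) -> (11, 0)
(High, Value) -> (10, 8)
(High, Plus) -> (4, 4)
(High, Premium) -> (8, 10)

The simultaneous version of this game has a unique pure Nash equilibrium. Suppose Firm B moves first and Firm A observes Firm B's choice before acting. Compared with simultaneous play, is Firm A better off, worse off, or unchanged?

Solve by backward induction (Firm B leads).
- Budget: BR = High, leader payoff 0.
- Value: BR = High, leader payoff 8.
- Plus: BR = Low, leader payoff 10.
- Premium: BR = Low, leader payoff 1.
Maximizing over 0, 8, 10, 1, Firm B chooses Plus. Subgame-perfect outcome: (Low, Plus) with payoffs (9, 10).
Now find the simultaneous Nash equilibrium.
Firm A's best replies: Budget→High; Value→High; Plus→Low; Premium→Low.
Firm B's best replies: Low→Plus; Mid→Budget; High→Premium.
Only (Low, Plus) has each player best-responding; Nash payoffs (9, 10).
Firm A earns 9 sequentially versus 9 at the Nash outcome: unchanged.

unchanged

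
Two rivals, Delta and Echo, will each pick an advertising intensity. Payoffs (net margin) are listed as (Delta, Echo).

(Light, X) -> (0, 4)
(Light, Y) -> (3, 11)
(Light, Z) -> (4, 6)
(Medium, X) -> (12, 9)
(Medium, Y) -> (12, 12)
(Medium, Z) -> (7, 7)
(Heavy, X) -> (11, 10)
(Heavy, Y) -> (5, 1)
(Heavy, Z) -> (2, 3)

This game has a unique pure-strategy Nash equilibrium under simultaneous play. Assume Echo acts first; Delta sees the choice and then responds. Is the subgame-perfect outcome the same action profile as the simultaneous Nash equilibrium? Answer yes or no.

yes

Delta best-responds to each possible Echo move:
- X → Delta plays Medium (best of 0, 12, 11); Echo gets 9.
- Y → Delta plays Medium (best of 3, 12, 5); Echo gets 12.
- Z → Delta plays Medium (best of 4, 7, 2); Echo gets 7.
Maximizing over 9, 12, 7, Echo chooses Y. Subgame-perfect outcome: (Medium, Y) with payoffs (12, 12).
For the simultaneous game, intersect best replies.
Delta's best replies: X→Medium; Y→Medium; Z→Medium.
Echo's best replies: Light→Y; Medium→Y; Heavy→X.
The unique mutual best reply is (Medium, Y), giving (12, 12).
Sequential outcome (Medium, Y) coincides with the Nash profile (Medium, Y).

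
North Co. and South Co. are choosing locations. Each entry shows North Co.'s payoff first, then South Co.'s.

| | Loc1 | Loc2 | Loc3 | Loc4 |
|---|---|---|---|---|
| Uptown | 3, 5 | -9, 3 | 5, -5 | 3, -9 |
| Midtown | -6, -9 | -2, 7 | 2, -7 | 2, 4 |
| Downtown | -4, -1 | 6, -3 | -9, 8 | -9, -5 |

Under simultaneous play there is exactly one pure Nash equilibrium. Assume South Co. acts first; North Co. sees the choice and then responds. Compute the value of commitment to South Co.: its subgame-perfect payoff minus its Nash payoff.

North Co. best-responds to each possible South Co. move:
- Loc1: North Co. compares 3, -6, -4 and picks Uptown; South Co. would get 5.
- Loc2: North Co. compares -9, -2, 6 and picks Downtown; South Co. would get -3.
- Loc3: North Co. compares 5, 2, -9 and picks Uptown; South Co. would get -5.
- Loc4: North Co. compares 3, 2, -9 and picks Uptown; South Co. would get -9.
South Co.'s induced payoffs are 5, -3, -5, -9, so South Co. commits to Loc1. Subgame-perfect outcome: (Uptown, Loc1) with payoffs (3, 5).
For the simultaneous game, intersect best replies.
North Co.'s best replies: Loc1→Uptown; Loc2→Downtown; Loc3→Uptown; Loc4→Uptown.
South Co.'s best replies: Uptown→Loc1; Midtown→Loc2; Downtown→Loc3.
Only (Uptown, Loc1) has each player best-responding; Nash payoffs (3, 5).
South Co.'s commitment gain: 5 − 5 = 0.

0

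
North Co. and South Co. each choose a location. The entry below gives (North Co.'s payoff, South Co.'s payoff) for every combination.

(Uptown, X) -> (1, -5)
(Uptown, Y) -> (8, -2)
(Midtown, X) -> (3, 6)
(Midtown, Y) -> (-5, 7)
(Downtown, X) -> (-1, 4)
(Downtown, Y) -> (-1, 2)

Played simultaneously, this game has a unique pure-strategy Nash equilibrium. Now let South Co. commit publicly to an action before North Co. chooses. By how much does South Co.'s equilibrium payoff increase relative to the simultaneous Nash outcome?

Backward induction with South Co. moving first.
- X: North Co. compares 1, 3, -1 and picks Midtown; South Co. would get 6.
- Y: North Co. compares 8, -5, -1 and picks Uptown; South Co. would get -2.
Among 6, -2, the best is 6 at X. Subgame-perfect outcome: (Midtown, X) with payoffs (3, 6).
Under simultaneous play:
North Co.'s best replies: X→Midtown; Y→Uptown.
South Co.'s best replies: Uptown→Y; Midtown→Y; Downtown→X.
Only (Uptown, Y) has each player best-responding; Nash payoffs (8, -2).
South Co.'s commitment gain: 6 − -2 = 8.

8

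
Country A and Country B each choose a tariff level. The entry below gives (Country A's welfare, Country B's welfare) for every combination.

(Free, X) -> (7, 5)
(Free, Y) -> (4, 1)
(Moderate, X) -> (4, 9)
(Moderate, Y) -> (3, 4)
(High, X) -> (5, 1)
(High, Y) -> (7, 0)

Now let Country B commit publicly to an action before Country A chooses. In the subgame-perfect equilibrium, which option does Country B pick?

X

Solve by backward induction (Country B leads).
- X: Country A compares 7, 4, 5 and picks Free; Country B would get 5.
- Y: Country A compares 4, 3, 7 and picks High; Country B would get 0.
Among 5, 0, the best is 5 at X. Subgame-perfect outcome: (Free, X) with payoffs (7, 5).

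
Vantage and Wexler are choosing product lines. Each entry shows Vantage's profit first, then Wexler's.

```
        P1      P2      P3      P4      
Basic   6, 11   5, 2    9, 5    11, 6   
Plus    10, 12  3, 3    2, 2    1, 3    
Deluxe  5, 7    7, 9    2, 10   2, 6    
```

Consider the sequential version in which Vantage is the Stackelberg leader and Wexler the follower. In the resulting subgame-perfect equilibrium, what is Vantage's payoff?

10

Wexler best-responds to each possible Vantage move:
- Basic: Wexler compares 11, 2, 5, 6 and picks P1; Vantage would get 6.
- Plus: Wexler compares 12, 3, 2, 3 and picks P1; Vantage would get 10.
- Deluxe: Wexler compares 7, 9, 10, 6 and picks P3; Vantage would get 2.
Among 6, 10, 2, the best is 10 at Plus. Subgame-perfect outcome: (Plus, P1) with payoffs (10, 12).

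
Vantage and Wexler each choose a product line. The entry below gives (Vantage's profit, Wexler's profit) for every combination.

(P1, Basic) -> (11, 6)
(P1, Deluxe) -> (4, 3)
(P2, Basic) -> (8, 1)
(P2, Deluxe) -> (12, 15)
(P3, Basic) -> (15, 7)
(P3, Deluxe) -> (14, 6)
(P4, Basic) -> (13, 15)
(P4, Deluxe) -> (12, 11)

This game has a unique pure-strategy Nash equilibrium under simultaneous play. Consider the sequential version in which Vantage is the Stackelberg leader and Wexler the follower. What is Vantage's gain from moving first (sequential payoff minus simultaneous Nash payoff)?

Work backward from Wexler's decision.
- P1 → Wexler plays Basic (best of 6, 3); Vantage gets 11.
- P2 → Wexler plays Deluxe (best of 1, 15); Vantage gets 12.
- P3 → Wexler plays Basic (best of 7, 6); Vantage gets 15.
- P4 → Wexler plays Basic (best of 15, 11); Vantage gets 13.
Vantage's induced payoffs are 11, 12, 15, 13, so Vantage commits to P3. Subgame-perfect outcome: (P3, Basic) with payoffs (15, 7).
Now find the simultaneous Nash equilibrium.
Vantage's best replies: Basic→P3; Deluxe→P3.
Wexler's best replies: P1→Basic; P2→Deluxe; P3→Basic; P4→Basic.
The unique mutual best reply is (P3, Basic), giving (15, 7).
Vantage's commitment gain: 15 − 15 = 0.

0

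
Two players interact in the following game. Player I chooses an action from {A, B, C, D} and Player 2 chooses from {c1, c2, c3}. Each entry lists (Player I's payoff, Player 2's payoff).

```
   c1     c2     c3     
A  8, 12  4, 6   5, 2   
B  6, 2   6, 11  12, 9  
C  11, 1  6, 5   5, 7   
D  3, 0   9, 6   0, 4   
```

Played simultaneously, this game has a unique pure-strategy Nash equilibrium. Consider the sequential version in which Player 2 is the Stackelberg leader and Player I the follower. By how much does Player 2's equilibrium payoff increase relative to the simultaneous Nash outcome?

3

Work backward from Player I's decision.
- c1: Player I compares 8, 6, 11, 3 and picks C; Player 2 would get 1.
- c2: Player I compares 4, 6, 6, 9 and picks D; Player 2 would get 6.
- c3: Player I compares 5, 12, 5, 0 and picks B; Player 2 would get 9.
Among 1, 6, 9, the best is 9 at c3. Subgame-perfect outcome: (B, c3) with payoffs (12, 9).
For the simultaneous game, intersect best replies.
Player I's best replies: c1→C; c2→D; c3→B.
Player 2's best replies: A→c1; B→c2; C→c3; D→c2.
The unique mutual best reply is (D, c2), giving (9, 6).
Player 2's commitment gain: 9 − 6 = 3.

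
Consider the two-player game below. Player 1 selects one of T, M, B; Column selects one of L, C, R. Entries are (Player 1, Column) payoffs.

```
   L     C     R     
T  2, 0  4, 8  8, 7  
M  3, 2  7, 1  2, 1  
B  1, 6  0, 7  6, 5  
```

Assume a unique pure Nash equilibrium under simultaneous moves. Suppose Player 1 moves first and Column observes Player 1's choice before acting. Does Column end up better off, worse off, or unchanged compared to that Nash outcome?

better off

Backward induction with Player 1 moving first.
- T → Column plays C (best of 0, 8, 7); Player 1 gets 4.
- M → Column plays L (best of 2, 1, 1); Player 1 gets 3.
- B → Column plays C (best of 6, 7, 5); Player 1 gets 0.
Player 1's induced payoffs are 4, 3, 0, so Player 1 commits to T. Subgame-perfect outcome: (T, C) with payoffs (4, 8).
Under simultaneous play:
Player 1's best replies: L→M; C→M; R→T.
Column's best replies: T→C; M→L; B→C.
Only (M, L) has each player best-responding; Nash payoffs (3, 2).
Column earns 8 sequentially versus 2 at the Nash outcome: better off.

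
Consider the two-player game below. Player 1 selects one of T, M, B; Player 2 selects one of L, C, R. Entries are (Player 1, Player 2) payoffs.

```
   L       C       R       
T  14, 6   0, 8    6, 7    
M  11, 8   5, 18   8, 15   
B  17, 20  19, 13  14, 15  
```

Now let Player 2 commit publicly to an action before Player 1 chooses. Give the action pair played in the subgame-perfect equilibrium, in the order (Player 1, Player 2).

(B, L)

Work backward from Player 1's decision.
- L: BR = B, leader payoff 20.
- C: BR = B, leader payoff 13.
- R: BR = B, leader payoff 15.
Among 20, 13, 15, the best is 20 at L. Subgame-perfect outcome: (B, L) with payoffs (17, 20).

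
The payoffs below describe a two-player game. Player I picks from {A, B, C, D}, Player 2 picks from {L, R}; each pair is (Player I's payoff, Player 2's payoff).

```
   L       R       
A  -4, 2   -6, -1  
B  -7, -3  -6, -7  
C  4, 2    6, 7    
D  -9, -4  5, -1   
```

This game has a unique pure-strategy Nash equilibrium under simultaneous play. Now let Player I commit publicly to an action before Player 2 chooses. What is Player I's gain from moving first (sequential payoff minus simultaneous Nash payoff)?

Player 2 best-responds to each possible Player I move:
- A → Player 2 plays L (best of 2, -1); Player I gets -4.
- B → Player 2 plays L (best of -3, -7); Player I gets -7.
- C → Player 2 plays R (best of 2, 7); Player I gets 6.
- D → Player 2 plays R (best of -4, -1); Player I gets 5.
Player I's induced payoffs are -4, -7, 6, 5, so Player I commits to C. Subgame-perfect outcome: (C, R) with payoffs (6, 7).
Now find the simultaneous Nash equilibrium.
Player I's best replies: L→C; R→C.
Player 2's best replies: A→L; B→L; C→R; D→R.
Only (C, R) has each player best-responding; Nash payoffs (6, 7).
Player I's commitment gain: 6 − 6 = 0.

0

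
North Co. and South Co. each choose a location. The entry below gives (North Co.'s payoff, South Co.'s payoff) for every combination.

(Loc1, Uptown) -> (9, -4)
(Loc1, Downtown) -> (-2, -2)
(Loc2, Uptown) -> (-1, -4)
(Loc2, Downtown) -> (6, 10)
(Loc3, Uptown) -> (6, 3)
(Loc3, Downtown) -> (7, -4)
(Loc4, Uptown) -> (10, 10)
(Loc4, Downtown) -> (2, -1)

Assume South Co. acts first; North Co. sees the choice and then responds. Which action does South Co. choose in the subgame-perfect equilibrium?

Backward induction with South Co. moving first.
- Uptown: BR = Loc4, leader payoff 10.
- Downtown: BR = Loc3, leader payoff -4.
Among 10, -4, the best is 10 at Uptown. Subgame-perfect outcome: (Loc4, Uptown) with payoffs (10, 10).

Uptown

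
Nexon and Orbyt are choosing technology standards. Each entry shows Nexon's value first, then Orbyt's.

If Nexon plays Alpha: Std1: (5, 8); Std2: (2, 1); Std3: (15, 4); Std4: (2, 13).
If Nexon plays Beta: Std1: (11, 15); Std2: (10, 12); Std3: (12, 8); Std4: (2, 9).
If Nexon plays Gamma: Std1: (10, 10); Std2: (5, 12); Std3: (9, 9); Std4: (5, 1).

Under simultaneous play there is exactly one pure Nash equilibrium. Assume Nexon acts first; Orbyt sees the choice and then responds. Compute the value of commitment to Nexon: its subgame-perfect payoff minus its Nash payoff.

0

Backward induction with Nexon moving first.
- Alpha: Orbyt compares 8, 1, 4, 13 and picks Std4; Nexon would get 2.
- Beta: Orbyt compares 15, 12, 8, 9 and picks Std1; Nexon would get 11.
- Gamma: Orbyt compares 10, 12, 9, 1 and picks Std2; Nexon would get 5.
Maximizing over 2, 11, 5, Nexon chooses Beta. Subgame-perfect outcome: (Beta, Std1) with payoffs (11, 15).
For the simultaneous game, intersect best replies.
Nexon's best replies: Std1→Beta; Std2→Beta; Std3→Alpha; Std4→Gamma.
Orbyt's best replies: Alpha→Std4; Beta→Std1; Gamma→Std2.
Only (Beta, Std1) has each player best-responding; Nash payoffs (11, 15).
Nexon's commitment gain: 11 − 11 = 0.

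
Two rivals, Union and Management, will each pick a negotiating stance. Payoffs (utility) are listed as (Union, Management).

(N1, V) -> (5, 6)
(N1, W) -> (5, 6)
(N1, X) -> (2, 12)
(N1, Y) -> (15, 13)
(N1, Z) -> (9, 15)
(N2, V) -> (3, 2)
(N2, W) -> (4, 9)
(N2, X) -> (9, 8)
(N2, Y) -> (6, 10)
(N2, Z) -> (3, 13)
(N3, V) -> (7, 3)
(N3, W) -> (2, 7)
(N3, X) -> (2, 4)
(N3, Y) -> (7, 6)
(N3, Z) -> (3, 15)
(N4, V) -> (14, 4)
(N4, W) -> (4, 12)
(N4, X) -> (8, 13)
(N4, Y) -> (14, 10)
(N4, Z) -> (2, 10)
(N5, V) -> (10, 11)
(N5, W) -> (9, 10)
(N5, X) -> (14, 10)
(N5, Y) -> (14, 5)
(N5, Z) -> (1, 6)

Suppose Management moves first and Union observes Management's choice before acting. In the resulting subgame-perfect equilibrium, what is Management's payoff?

Union best-responds to each possible Management move:
- V → Union plays N4 (best of 5, 3, 7, 14, 10); Management gets 4.
- W → Union plays N5 (best of 5, 4, 2, 4, 9); Management gets 10.
- X → Union plays N5 (best of 2, 9, 2, 8, 14); Management gets 10.
- Y → Union plays N1 (best of 15, 6, 7, 14, 14); Management gets 13.
- Z → Union plays N1 (best of 9, 3, 3, 2, 1); Management gets 15.
Among 4, 10, 10, 13, 15, the best is 15 at Z. Subgame-perfect outcome: (N1, Z) with payoffs (9, 15).

15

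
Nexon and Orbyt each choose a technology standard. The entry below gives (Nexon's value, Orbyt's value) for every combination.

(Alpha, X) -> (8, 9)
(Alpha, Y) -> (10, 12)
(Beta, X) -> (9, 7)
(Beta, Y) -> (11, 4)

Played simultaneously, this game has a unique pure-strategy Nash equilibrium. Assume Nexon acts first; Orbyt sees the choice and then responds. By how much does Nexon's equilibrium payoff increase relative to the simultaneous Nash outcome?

Work backward from Orbyt's decision.
- Alpha: BR = Y, leader payoff 10.
- Beta: BR = X, leader payoff 9.
Nexon's induced payoffs are 10, 9, so Nexon commits to Alpha. Subgame-perfect outcome: (Alpha, Y) with payoffs (10, 12).
Under simultaneous play:
Nexon's best replies: X→Beta; Y→Beta.
Orbyt's best replies: Alpha→Y; Beta→X.
The unique mutual best reply is (Beta, X), giving (9, 7).
Nexon's commitment gain: 10 − 9 = 1.

1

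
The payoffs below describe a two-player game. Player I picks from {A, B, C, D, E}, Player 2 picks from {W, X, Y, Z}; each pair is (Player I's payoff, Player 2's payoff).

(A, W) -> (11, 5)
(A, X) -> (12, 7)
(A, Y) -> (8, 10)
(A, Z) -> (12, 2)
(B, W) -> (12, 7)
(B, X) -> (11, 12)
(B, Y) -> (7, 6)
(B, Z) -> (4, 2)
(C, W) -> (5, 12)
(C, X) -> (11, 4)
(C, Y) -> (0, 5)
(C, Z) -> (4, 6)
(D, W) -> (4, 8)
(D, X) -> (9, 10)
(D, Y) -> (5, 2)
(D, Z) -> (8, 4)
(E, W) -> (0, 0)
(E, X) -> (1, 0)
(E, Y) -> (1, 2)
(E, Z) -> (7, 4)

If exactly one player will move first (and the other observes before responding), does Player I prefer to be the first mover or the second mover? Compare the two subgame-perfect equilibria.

If Player I leads: Player 2's best replies are A→Y, B→X, C→W, D→X, E→Z; Player I's induced payoffs 8, 11, 5, 9, 7; outcome (B, X), payoffs (11, 12).
If Player 2 leads: Player I's best replies are W→B, X→A, Y→A, Z→A; Player 2's induced payoffs 7, 7, 10, 2; outcome (A, Y), payoffs (8, 10).
Player I gets 11 moving first and 8 moving second, so Player I prefers to move first.

first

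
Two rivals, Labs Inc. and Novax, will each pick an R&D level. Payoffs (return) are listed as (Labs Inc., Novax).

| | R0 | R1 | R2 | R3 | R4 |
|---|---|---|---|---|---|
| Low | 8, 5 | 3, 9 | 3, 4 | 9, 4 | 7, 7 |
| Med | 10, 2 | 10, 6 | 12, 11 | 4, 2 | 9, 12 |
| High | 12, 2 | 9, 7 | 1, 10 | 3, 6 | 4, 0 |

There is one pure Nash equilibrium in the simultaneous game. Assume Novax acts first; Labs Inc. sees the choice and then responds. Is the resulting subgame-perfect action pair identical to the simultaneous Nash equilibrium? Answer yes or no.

yes

Labs Inc. best-responds to each possible Novax move:
- R0: BR = High, leader payoff 2.
- R1: BR = Med, leader payoff 6.
- R2: BR = Med, leader payoff 11.
- R3: BR = Low, leader payoff 4.
- R4: BR = Med, leader payoff 12.
Novax's induced payoffs are 2, 6, 11, 4, 12, so Novax commits to R4. Subgame-perfect outcome: (Med, R4) with payoffs (9, 12).
For the simultaneous game, intersect best replies.
Labs Inc.'s best replies: R0→High; R1→Med; R2→Med; R3→Low; R4→Med.
Novax's best replies: Low→R1; Med→R4; High→R2.
The unique mutual best reply is (Med, R4), giving (9, 12).
Sequential outcome (Med, R4) coincides with the Nash profile (Med, R4).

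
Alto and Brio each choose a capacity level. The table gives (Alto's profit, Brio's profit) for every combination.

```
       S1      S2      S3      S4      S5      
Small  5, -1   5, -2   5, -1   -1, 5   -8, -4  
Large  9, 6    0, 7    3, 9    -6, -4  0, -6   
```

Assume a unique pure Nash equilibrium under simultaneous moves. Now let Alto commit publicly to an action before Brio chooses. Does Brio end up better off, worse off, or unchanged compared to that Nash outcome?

Backward induction with Alto moving first.
- Small → Brio plays S4 (best of -1, -2, -1, 5, -4); Alto gets -1.
- Large → Brio plays S3 (best of 6, 7, 9, -4, -6); Alto gets 3.
Among -1, 3, the best is 3 at Large. Subgame-perfect outcome: (Large, S3) with payoffs (3, 9).
For the simultaneous game, intersect best replies.
Alto's best replies: S1→Large; S2→Small; S3→Small; S4→Small; S5→Large.
Brio's best replies: Small→S4; Large→S3.
Only (Small, S4) has each player best-responding; Nash payoffs (-1, 5).
Brio earns 9 sequentially versus 5 at the Nash outcome: better off.

better off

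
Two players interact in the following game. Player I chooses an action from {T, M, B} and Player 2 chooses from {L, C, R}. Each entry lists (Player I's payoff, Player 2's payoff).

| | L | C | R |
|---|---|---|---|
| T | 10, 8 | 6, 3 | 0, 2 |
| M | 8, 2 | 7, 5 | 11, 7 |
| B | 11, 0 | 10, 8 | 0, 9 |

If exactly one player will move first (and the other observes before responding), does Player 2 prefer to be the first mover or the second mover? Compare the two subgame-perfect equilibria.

If Player I leads: Player 2's best replies are T→L, M→R, B→R; Player I's induced payoffs 10, 11, 0; outcome (M, R), payoffs (11, 7).
If Player 2 leads: Player I's best replies are L→B, C→B, R→M; Player 2's induced payoffs 0, 8, 7; outcome (B, C), payoffs (10, 8).
Player 2 gets 8 moving first and 7 moving second, so Player 2 prefers to move first.

first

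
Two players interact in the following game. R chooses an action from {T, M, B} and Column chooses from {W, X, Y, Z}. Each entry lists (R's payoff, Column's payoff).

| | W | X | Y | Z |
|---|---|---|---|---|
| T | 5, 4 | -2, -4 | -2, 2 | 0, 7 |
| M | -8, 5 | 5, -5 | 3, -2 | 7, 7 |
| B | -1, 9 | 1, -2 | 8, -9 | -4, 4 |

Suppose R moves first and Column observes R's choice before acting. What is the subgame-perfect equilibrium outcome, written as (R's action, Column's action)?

(M, Z)

Solve by backward induction (R leads).
- T: Column compares 4, -4, 2, 7 and picks Z; R would get 0.
- M: Column compares 5, -5, -2, 7 and picks Z; R would get 7.
- B: Column compares 9, -2, -9, 4 and picks W; R would get -1.
R's induced payoffs are 0, 7, -1, so R commits to M. Subgame-perfect outcome: (M, Z) with payoffs (7, 7).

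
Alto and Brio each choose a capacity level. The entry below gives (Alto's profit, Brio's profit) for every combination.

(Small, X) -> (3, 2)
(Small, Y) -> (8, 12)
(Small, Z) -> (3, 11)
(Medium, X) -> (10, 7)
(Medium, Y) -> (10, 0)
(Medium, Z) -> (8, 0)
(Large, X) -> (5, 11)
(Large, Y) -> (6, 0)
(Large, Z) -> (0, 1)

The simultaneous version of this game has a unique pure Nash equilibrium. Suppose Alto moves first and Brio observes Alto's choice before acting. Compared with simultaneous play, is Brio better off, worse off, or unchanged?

Backward induction with Alto moving first.
- Small → Brio plays Y (best of 2, 12, 11); Alto gets 8.
- Medium → Brio plays X (best of 7, 0, 0); Alto gets 10.
- Large → Brio plays X (best of 11, 0, 1); Alto gets 5.
Alto's induced payoffs are 8, 10, 5, so Alto commits to Medium. Subgame-perfect outcome: (Medium, X) with payoffs (10, 7).
Under simultaneous play:
Alto's best replies: X→Medium; Y→Medium; Z→Medium.
Brio's best replies: Small→Y; Medium→X; Large→X.
The unique mutual best reply is (Medium, X), giving (10, 7).
Brio earns 7 sequentially versus 7 at the Nash outcome: unchanged.

unchanged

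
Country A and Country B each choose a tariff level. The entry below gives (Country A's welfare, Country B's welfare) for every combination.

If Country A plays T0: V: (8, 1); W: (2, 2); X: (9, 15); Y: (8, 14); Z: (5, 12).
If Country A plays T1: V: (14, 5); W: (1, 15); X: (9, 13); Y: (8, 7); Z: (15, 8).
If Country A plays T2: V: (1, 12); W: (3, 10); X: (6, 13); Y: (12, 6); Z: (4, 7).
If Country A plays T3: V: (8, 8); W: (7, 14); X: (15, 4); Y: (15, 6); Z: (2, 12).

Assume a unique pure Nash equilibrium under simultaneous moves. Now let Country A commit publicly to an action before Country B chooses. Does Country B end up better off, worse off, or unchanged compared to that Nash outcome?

Solve by backward induction (Country A leads).
- T0: BR = X, leader payoff 9.
- T1: BR = W, leader payoff 1.
- T2: BR = X, leader payoff 6.
- T3: BR = W, leader payoff 7.
Maximizing over 9, 1, 6, 7, Country A chooses T0. Subgame-perfect outcome: (T0, X) with payoffs (9, 15).
Under simultaneous play:
Country A's best replies: V→T1; W→T3; X→T3; Y→T3; Z→T1.
Country B's best replies: T0→X; T1→W; T2→X; T3→W.
The unique mutual best reply is (T3, W), giving (7, 14).
Country B earns 15 sequentially versus 14 at the Nash outcome: better off.

better off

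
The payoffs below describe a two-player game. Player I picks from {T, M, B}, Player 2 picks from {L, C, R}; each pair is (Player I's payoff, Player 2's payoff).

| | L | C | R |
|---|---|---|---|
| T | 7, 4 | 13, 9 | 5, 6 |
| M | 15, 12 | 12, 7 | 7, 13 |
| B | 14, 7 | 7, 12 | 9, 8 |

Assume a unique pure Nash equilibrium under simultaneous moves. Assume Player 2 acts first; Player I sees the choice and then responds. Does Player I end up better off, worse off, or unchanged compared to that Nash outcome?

Backward induction with Player 2 moving first.
- L → Player I plays M (best of 7, 15, 14); Player 2 gets 12.
- C → Player I plays T (best of 13, 12, 7); Player 2 gets 9.
- R → Player I plays B (best of 5, 7, 9); Player 2 gets 8.
Player 2's induced payoffs are 12, 9, 8, so Player 2 commits to L. Subgame-perfect outcome: (M, L) with payoffs (15, 12).
Under simultaneous play:
Player I's best replies: L→M; C→T; R→B.
Player 2's best replies: T→C; M→R; B→C.
Only (T, C) has each player best-responding; Nash payoffs (13, 9).
Player I earns 15 sequentially versus 13 at the Nash outcome: better off.

better off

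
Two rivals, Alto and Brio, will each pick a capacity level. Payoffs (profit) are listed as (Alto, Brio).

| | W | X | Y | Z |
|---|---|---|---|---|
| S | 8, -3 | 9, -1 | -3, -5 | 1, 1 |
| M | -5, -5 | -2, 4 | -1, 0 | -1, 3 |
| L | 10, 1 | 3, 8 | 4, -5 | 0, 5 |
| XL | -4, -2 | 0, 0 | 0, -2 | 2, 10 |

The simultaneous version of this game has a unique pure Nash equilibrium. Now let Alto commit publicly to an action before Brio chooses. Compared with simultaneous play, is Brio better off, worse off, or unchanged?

Work backward from Brio's decision.
- S: BR = Z, leader payoff 1.
- M: BR = X, leader payoff -2.
- L: BR = X, leader payoff 3.
- XL: BR = Z, leader payoff 2.
Among 1, -2, 3, 2, the best is 3 at L. Subgame-perfect outcome: (L, X) with payoffs (3, 8).
For the simultaneous game, intersect best replies.
Alto's best replies: W→L; X→S; Y→L; Z→XL.
Brio's best replies: S→Z; M→X; L→X; XL→Z.
The unique mutual best reply is (XL, Z), giving (2, 10).
Brio earns 8 sequentially versus 10 at the Nash outcome: worse off.

worse off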